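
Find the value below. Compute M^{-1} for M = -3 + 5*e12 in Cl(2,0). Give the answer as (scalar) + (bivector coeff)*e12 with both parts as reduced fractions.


M = -3 + 5*e12, where e12^2 = -1.
Since M commutes with its reverse ~M = a - b*e12, M * ~M = a^2 - b^2*e12^2 = a^2 + b^2.
So M^{-1} = ~M / (a^2 + b^2) = (a - b*e12)/(a^2 + b^2).
a^2 + b^2 = 9 + 25 = 34
Scalar part = -3/34 = -3/34
Bivector coeff = -5/34 = -5/34
M^{-1} = -3/34 - 5/34*e12


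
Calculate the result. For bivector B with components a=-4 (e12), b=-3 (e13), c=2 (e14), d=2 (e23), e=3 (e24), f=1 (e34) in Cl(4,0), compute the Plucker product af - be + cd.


Plucker relation: af - be + cd
a*f = (-4)*1 = -4
b*e = (-3)*3 = -9
c*d = 2*2 = 4
af - be + cd = -4 - (-9) + 4
= 9


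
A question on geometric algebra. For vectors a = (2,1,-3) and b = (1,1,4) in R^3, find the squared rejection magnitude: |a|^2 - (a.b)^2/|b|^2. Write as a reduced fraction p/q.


|a|^2 = 2^2 + 1^2 + (-3)^2 = 14
|b|^2 = 1^2 + 1^2 + 4^2 = 18
a . b = 2*1 + 1*1 + (-3)*4 = -9
(a.b)^2 = (-9)^2 = 81
|rej|^2 = 14 - 81/18
= (252 - 81)/18
= 171/18
In lowest terms: 19/2


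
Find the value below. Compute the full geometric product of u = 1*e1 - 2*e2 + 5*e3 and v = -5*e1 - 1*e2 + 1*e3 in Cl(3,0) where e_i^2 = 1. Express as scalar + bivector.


In Cl(3,0): e_i^2 = 1, e_ie_j = -e_je_i for i != j.
Scalar part = u . v = 1*(-5) + (-2)*(-1) + 5*1
= -5 + 2 + 5 = 2
e12 coeff = 1*(-1) - (-2)*(-5) = -1 - 10 = -11
e13 coeff = 1*1 - 5*(-5) = 1 - (-25) = 26
e23 coeff = (-2)*1 - 5*(-1) = -2 - (-5) = 3
uv = 2 - 11*e12 + 26*e13 + 3*e23


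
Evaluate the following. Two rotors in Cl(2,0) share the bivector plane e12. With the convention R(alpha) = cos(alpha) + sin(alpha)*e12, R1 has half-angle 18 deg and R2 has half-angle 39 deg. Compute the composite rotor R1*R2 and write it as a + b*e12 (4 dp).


Same-plane rotors commute and their half-angles add:
R1*R2 = cos(a1 + a2) + sin(a1 + a2)*e12.
a1 + a2 = 18 + 39 = 57 deg
cos(57 deg) = 0.5446
sin(57 deg) = 0.8387
R1*R2 = 0.5446 + 0.8387*e12


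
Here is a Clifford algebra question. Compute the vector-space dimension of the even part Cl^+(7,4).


Even subalgebra dimension = 2^(n-1)
n = 7 + 4 = 11
2^(11 - 1) = 2^10 = 1024
Verification: sum of C(11,k) for even k = 1 + 55 + 330 + 462 + 165 + 11 = 1024
Result = 1024


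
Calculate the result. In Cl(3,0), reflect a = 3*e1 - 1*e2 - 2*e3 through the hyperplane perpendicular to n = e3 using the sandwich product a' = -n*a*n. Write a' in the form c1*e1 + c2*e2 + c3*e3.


Reflection formula: a' = -n*a*n, with n = e3 (unit vector, n^2 = 1).
For reflection through hyperplane perp to e3:
The component along e3 flips sign, others stay.
a = (3, -1, -2)
a' = (3, -1, 2)
a' = 3*e1 - 1*e2 + 2*e3


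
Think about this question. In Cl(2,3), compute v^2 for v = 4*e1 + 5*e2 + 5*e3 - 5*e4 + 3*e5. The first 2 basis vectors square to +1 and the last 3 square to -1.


v^2 = sum of c_i^2 * e_i^2
Positive signature terms (e_i^2 = +1): 4^2 + 5^2 = 41
Negative signature terms (e_j^2 = -1): 5^2 + (-5)^2 + 3^2 = 59
v^2 = 41 - 59 = -18


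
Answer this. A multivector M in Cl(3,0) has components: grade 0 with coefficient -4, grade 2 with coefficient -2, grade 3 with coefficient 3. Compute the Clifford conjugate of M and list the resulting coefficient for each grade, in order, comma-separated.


Clifford conjugate sign for grade k: (-1)^(k(k+1)/2)
Grade 0: (-1)^(0*1/2) = (-1)^0 = 1, coeff -4 -> -4
Grade 2: (-1)^(2*3/2) = (-1)^3 = -1, coeff -2 -> 2
Grade 3: (-1)^(3*4/2) = (-1)^6 = 1, coeff 3 -> 3
Conjugated coefficients: -4, 2, 3


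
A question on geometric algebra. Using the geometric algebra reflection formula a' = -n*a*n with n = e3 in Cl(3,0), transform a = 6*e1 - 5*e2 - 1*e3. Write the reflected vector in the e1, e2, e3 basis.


Reflection formula: a' = -n*a*n, with n = e3 (unit vector, n^2 = 1).
For reflection through hyperplane perp to e3:
The component along e3 flips sign, others stay.
a = (6, -5, -1)
a' = (6, -5, 1)
a' = 6*e1 - 5*e2 + 1*e3


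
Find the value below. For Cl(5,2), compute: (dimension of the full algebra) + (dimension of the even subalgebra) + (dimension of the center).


n = 5 + 2 = 7
Total dim = 2^7 = 128
Even subalgebra dim = 2^6 = 64
n is odd, so center dim = 2
Sum = 128 + 64 + 2 = 194


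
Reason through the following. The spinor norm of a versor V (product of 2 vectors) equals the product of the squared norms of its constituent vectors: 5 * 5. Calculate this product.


Spinor norm N(V) = |v1|^2 * |v2|^2 * ... * |v2|^2
= 5 * 5
Running product: 5, 25
N(V) = 25


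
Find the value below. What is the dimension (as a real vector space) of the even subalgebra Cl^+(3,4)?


Even subalgebra dimension = 2^(n-1)
n = 3 + 4 = 7
2^(7 - 1) = 2^6 = 64
Verification: sum of C(7,k) for even k = 1 + 21 + 35 + 7 = 64
Result = 64


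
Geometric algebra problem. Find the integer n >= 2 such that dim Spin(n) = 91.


dim Spin(n) = dim so(n) = n(n-1)/2.
Solve n(n-1)/2 = 91, i.e. n^2 - n - 182 = 0.
Discriminant = 1 + 8*91 = 729
n = (1 + sqrt(729))/2 = (1 + 27)/2 = 14


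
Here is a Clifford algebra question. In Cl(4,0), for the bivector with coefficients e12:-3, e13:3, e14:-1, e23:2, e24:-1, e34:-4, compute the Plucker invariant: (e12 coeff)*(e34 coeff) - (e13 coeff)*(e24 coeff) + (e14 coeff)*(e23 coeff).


Plucker relation: af - be + cd
a*f = (-3)*(-4) = 12
b*e = 3*(-1) = -3
c*d = (-1)*2 = -2
af - be + cd = 12 - (-3) + (-2)
= 13


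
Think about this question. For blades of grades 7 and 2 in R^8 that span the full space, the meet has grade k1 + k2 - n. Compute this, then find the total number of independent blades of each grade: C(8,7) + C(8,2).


Meet grade = grade(A) + grade(B) - n
= 7 + 2 - 8 = 1
C(8,7) = 8
C(8,2) = 28
dim_A + dim_B = 8 + 28 = 36


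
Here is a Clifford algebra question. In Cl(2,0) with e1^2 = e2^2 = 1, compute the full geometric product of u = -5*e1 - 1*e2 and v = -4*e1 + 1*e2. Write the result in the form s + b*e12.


Expand: (-5*e1 - 1*e2)(-4*e1 + 1*e2)
= (-5)*(-4)*e1e1 + (-5)*1*e1e2 + (-1)*(-4)*e2e1 + (-1)*1*e2e2
Using e1^2 = e2^2 = 1, e2e1 = -e1e2:
Scalar part s = (-5)*(-4) + (-1)*1 = 20 + (-1) = 19
Bivector part b = (-5)*1 - (-1)*(-4) = -5 - 4 = -9
uv = 19 - 9*e12


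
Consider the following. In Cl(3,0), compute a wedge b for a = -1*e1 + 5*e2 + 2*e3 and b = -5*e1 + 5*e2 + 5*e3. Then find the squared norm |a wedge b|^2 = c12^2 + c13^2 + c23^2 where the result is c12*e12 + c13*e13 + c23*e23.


a wedge b = (a1*b2 - a2*b1)*e12 + (a1*b3 - a3*b1)*e13 + (a2*b3 - a3*b2)*e23
e12 coeff: (-1)*5 - 5*(-5) = -5 - (-25) = 20
e13 coeff: (-1)*5 - 2*(-5) = -5 - (-10) = 5
e23 coeff: 5*5 - 2*5 = 25 - 10 = 15
|a wedge b|^2 = 20^2 + 5^2 + 15^2
= 400 + 25 + 225
= 650


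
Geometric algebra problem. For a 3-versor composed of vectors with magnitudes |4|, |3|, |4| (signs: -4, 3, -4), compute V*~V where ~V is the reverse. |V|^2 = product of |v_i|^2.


Each vector v_i has |v_i|^2 = s_i^2
Squared scales: (-4)^2 = 16, 3^2 = 9, (-4)^2 = 16
|V|^2 = 16 * 9 * 16
= 2304


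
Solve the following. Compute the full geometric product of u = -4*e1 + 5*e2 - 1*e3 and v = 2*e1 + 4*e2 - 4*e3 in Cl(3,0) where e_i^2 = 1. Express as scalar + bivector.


In Cl(3,0): e_i^2 = 1, e_ie_j = -e_je_i for i != j.
Scalar part = u . v = (-4)*2 + 5*4 + (-1)*(-4)
= -8 + 20 + 4 = 16
e12 coeff = (-4)*4 - 5*2 = -16 - 10 = -26
e13 coeff = (-4)*(-4) - (-1)*2 = 16 - (-2) = 18
e23 coeff = 5*(-4) - (-1)*4 = -20 - (-4) = -16
uv = 16 - 26*e12 + 18*e13 - 16*e23


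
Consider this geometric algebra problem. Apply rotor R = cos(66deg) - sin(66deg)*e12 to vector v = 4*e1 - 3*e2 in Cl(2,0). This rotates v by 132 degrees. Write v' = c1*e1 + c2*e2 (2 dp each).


Rotor R = cos(66deg) - sin(66deg)*e12
Rotation angle theta = 2 * 66 = 132 degrees
v' = R*v*~R rotates v by theta.
cos(132deg) = -0.6691, sin(132deg) = 0.7431
v'_1 = 4*cos(132deg) - (-3)*sin(132deg)
= 4*(-0.6691) - (-3)*0.7431
= -0.45
v'_2 = 4*sin(132deg) + (-3)*cos(132deg)
= 4*0.7431 + (-3)*(-0.6691)
= 4.98
v' = -0.45*e1 + 4.98*e2


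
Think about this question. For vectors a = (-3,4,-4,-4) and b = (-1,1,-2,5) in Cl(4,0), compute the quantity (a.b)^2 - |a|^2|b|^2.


a . b = (-3)*(-1) + 4*1 + (-4)*(-2) + (-4)*5
= 3 + 4 + 8 + (-20) = -5
|a|^2 = (-3)^2 + 4^2 + (-4)^2 + (-4)^2 = 57
|b|^2 = (-1)^2 + 1^2 + (-2)^2 + 5^2 = 31
(a.b)^2 = (-5)^2 = 25
|a|^2 * |b|^2 = 57 * 31 = 1767
Result = 25 - 1767 = -1742


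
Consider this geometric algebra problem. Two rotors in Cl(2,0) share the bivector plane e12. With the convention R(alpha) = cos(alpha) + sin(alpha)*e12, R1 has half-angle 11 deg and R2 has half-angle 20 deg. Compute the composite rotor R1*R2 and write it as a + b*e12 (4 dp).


Same-plane rotors commute and their half-angles add:
R1*R2 = cos(a1 + a2) + sin(a1 + a2)*e12.
a1 + a2 = 11 + 20 = 31 deg
cos(31 deg) = 0.8572
sin(31 deg) = 0.5150
R1*R2 = 0.8572 + 0.5150*e12


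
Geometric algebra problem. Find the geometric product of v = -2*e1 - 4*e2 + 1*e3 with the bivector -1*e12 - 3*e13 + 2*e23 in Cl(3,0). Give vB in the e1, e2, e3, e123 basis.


vB has grade-1 (vector) and grade-3 (trivector) parts: vB = (v _| B) + (v ^ B).
Vector part <vB>_1:
  e1: -v2*b12 - v3*b13 = -(-4)*(-1) - (1)*(-3) = -1
  e2: v1*b12 - v3*b23 = (-2)*(-1) - (1)*(2) = 0
  e3: v1*b13 + v2*b23 = (-2)*(-3) + (-4)*(2) = -2
Trivector part <vB>_3:
  e123: v1*b23 - v2*b13 + v3*b12 = (-2)*(2) - (-4)*(-3) + (1)*(-1) = -17
vB = -1*e1 + 0*e2 - 2*e3 - 17*e123


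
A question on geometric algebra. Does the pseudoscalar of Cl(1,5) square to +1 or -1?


The pseudoscalar I = e1...e_n (product of all n generators) of Cl(p,q) satisfies I^2 = (-1)^(q + n(n-1)/2).
p = 1, q = 5, n = p + q = 6
n(n-1)/2 = 6 * 5 / 2 = 15
Exponent = q + n(n-1)/2 = 5 + 15 = 20
I^2 = (-1)^20 = +1


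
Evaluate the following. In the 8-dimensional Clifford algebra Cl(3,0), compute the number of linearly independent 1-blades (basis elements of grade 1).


Number of grade-k basis blades in Cl(p,q) with n = p + q is C(n, k).
n = 3 + 0 = 3
C(3, 1) = 3! / (1! * 2!)
= 6 / (1 * 2)
= 3


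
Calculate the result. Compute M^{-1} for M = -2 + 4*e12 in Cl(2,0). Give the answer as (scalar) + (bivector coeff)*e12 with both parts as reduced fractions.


M = -2 + 4*e12, where e12^2 = -1.
Since M commutes with its reverse ~M = a - b*e12, M * ~M = a^2 - b^2*e12^2 = a^2 + b^2.
So M^{-1} = ~M / (a^2 + b^2) = (a - b*e12)/(a^2 + b^2).
a^2 + b^2 = 4 + 16 = 20
Scalar part = -2/20 = -1/10
Bivector coeff = -4/20 = -1/5
M^{-1} = -1/10 - 1/5*e12


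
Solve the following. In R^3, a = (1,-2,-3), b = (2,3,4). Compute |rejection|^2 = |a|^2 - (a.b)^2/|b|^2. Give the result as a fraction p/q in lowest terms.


|a|^2 = 1^2 + (-2)^2 + (-3)^2 = 14
|b|^2 = 2^2 + 3^2 + 4^2 = 29
a . b = 1*2 + (-2)*3 + (-3)*4 = -16
(a.b)^2 = (-16)^2 = 256
|rej|^2 = 14 - 256/29
= (406 - 256)/29
= 150/29
In lowest terms: 150/29


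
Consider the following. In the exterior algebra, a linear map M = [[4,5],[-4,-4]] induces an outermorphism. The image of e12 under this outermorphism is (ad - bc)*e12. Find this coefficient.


The outermorphism of a linear map f sends e1^e2 to f(e1)^f(e2).
f(e1) = 4*e1 - 4*e2
f(e2) = 5*e1 - 4*e2
f(e1) ^ f(e2) = (4*e1 - 4*e2) ^ (5*e1 - 4*e2)
= 4*(-4)*e12 + (-4)*5*e21
= (-16 - (-20))*e12
= 4*e12
Coefficient = 4


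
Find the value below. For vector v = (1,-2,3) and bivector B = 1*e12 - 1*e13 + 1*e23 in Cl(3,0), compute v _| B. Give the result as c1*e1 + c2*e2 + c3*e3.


Left contraction v _| B = <vB>_1 (grade-1 part of the geometric product vB).
Using e1_|e12 = e2, e2_|e12 = -e1, e1_|e13 = e3, e3_|e13 = -e1, e2_|e23 = e3, e3_|e23 = -e2:
e1 coeff: -v2*b12 - v3*b13 = -(-2)*(1) - (3)*(-1) = 5
e2 coeff: v1*b12 - v3*b23 = (1)*(1) - (3)*(1) = -2
e3 coeff: v1*b13 + v2*b23 = (1)*(-1) + (-2)*(1) = -3
v _| B = 5*e1 - 2*e2 - 3*e3


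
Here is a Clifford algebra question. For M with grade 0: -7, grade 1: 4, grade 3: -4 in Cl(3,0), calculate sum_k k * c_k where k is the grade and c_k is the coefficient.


Grade-weighted sum = sum of grade_k * coefficient_k
0*(-7) = 0
1*4 = 4
3*(-4) = -12
Total = 0 + 4 + (-12) = -8


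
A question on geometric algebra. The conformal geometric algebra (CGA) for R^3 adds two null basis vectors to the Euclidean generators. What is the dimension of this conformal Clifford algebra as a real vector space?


The conformal model of R^3 uses Cl(4,1): the 3 Euclidean generators plus two extra orthogonal generators e+ (e+^2 = +1) and e- (e-^2 = -1), from which the null vectors e0, einf are built.
Number of generators m = 3 + 2 = 5.
dim Cl(p,q) = 2^m = 2^5 = 32


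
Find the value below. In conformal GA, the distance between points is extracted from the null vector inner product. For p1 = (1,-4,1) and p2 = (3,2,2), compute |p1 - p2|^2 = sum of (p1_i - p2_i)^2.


p1 - p2 = (-2, -6, -1)
|p1 - p2|^2 = (-2)^2 + (-6)^2 + (-1)^2
= 4 + 36 + 1
= 41


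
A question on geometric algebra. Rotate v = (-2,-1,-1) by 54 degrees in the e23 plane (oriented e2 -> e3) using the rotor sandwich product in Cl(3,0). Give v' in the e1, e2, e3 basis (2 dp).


Rotor R = cos(27deg) - sin(27deg)*e23
Rotation angle theta = 2 * 27 = 54 degrees in the e23 plane (e2 -> e3).
The component perpendicular to the plane (e1) is invariant: v'_1 = v1 = -2.00
cos(54deg) = 0.5878, sin(54deg) = 0.8090
v'_2 = v2*cos(theta) - v3*sin(theta) = -1*0.5878 - (-1)*0.8090 = 0.22
v'_3 = v2*sin(theta) + v3*cos(theta) = -1*0.8090 + (-1)*0.5878 = -1.40
v' = -2.00*e1 + 0.22*e2 - 1.40*e3


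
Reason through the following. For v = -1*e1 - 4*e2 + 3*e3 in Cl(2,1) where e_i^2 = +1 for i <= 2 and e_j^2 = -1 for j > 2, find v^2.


v^2 = sum of c_i^2 * e_i^2
Positive signature terms (e_i^2 = +1): (-1)^2 + (-4)^2 = 17
Negative signature terms (e_j^2 = -1): 3^2 = 9
v^2 = 17 - 9 = 8


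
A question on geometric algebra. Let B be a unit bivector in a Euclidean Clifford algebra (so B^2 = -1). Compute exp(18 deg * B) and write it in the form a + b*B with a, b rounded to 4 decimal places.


For a unit bivector B with B^2 = -1, the exponential series gives
e^(theta*B) = cos(theta) + sin(theta)*B (the GA analogue of Euler's formula).
theta = 18 degrees = 0.314159 rad
cos(18 deg) = 0.9511
sin(18 deg) = 0.3090
exp(theta*B) = 0.9511 + 0.3090*B


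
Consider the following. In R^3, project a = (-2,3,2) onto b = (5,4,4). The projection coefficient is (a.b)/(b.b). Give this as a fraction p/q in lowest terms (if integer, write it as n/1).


Projection coefficient = (a . b) / (b . b)
a . b = (-2)*5 + 3*4 + 2*4
= -10 + 12 + 8 = 10
b . b = 5^2 + 4^2 + 4^2
= 25 + 16 + 16 = 57
Coefficient = 10/57
In lowest terms: 10/57


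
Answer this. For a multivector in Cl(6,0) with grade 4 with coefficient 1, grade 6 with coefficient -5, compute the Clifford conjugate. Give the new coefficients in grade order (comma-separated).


Clifford conjugate sign for grade k: (-1)^(k(k+1)/2)
Grade 4: (-1)^(4*5/2) = (-1)^10 = 1, coeff 1 -> 1
Grade 6: (-1)^(6*7/2) = (-1)^21 = -1, coeff -5 -> 5
Conjugated coefficients: 1, 5


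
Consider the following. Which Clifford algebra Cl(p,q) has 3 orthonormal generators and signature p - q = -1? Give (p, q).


We need p + q = 3 and p - q = -1.
Adding: 2p = 3 + (-1) = 2, so p = 1.
Then q = 3 - 1 = 2.
(p, q) = (1, 2)


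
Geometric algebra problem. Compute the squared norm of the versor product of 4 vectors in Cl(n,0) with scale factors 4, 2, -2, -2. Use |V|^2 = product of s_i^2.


Each vector v_i has |v_i|^2 = s_i^2
Squared scales: 4^2 = 16, 2^2 = 4, (-2)^2 = 4, (-2)^2 = 4
|V|^2 = 16 * 4 * 4 * 4
= 1024


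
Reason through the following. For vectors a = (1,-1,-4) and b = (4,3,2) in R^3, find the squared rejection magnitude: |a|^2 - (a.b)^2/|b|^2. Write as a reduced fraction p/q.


|a|^2 = 1^2 + (-1)^2 + (-4)^2 = 18
|b|^2 = 4^2 + 3^2 + 2^2 = 29
a . b = 1*4 + (-1)*3 + (-4)*2 = -7
(a.b)^2 = (-7)^2 = 49
|rej|^2 = 18 - 49/29
= (522 - 49)/29
= 473/29
In lowest terms: 473/29


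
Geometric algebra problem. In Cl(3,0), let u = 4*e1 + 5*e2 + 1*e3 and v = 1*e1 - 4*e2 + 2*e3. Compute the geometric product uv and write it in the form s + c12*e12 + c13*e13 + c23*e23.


In Cl(3,0): e_i^2 = 1, e_ie_j = -e_je_i for i != j.
Scalar part = u . v = 4*1 + 5*(-4) + 1*2
= 4 + (-20) + 2 = -14
e12 coeff = 4*(-4) - 5*1 = -16 - 5 = -21
e13 coeff = 4*2 - 1*1 = 8 - 1 = 7
e23 coeff = 5*2 - 1*(-4) = 10 - (-4) = 14
uv = -14 - 21*e12 + 7*e13 + 14*e23


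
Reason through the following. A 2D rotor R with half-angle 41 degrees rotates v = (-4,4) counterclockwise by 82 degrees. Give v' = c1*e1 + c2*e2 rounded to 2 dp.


Rotor R = cos(41deg) - sin(41deg)*e12
Rotation angle theta = 2 * 41 = 82 degrees
v' = R*v*~R rotates v by theta.
cos(82deg) = 0.1392, sin(82deg) = 0.9903
v'_1 = -4*cos(82deg) - 4*sin(82deg)
= -4*0.1392 - 4*0.9903
= -4.52
v'_2 = -4*sin(82deg) + 4*cos(82deg)
= -4*0.9903 + 4*0.1392
= -3.40
v' = -4.52*e1 - 3.40*e2


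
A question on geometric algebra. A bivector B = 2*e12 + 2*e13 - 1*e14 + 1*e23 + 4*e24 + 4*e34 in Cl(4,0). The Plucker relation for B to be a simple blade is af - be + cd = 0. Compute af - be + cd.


Plucker relation: af - be + cd
a*f = 2*4 = 8
b*e = 2*4 = 8
c*d = (-1)*1 = -1
af - be + cd = 8 - 8 + (-1)
= -1


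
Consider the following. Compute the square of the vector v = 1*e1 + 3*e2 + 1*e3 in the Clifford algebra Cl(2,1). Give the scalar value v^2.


v^2 = sum of c_i^2 * e_i^2
Positive signature terms (e_i^2 = +1): 1^2 + 3^2 = 10
Negative signature terms (e_j^2 = -1): 1^2 = 1
v^2 = 10 - 1 = 9


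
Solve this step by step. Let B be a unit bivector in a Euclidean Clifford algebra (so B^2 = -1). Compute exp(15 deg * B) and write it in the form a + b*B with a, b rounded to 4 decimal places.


For a unit bivector B with B^2 = -1, the exponential series gives
e^(theta*B) = cos(theta) + sin(theta)*B (the GA analogue of Euler's formula).
theta = 15 degrees = 0.261799 rad
cos(15 deg) = 0.9659
sin(15 deg) = 0.2588
exp(theta*B) = 0.9659 + 0.2588*B


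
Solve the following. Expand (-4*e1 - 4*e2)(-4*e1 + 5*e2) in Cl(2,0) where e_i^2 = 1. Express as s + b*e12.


Expand: (-4*e1 - 4*e2)(-4*e1 + 5*e2)
= (-4)*(-4)*e1e1 + (-4)*5*e1e2 + (-4)*(-4)*e2e1 + (-4)*5*e2e2
Using e1^2 = e2^2 = 1, e2e1 = -e1e2:
Scalar part s = (-4)*(-4) + (-4)*5 = 16 + (-20) = -4
Bivector part b = (-4)*5 - (-4)*(-4) = -20 - 16 = -36
uv = -4 - 36*e12


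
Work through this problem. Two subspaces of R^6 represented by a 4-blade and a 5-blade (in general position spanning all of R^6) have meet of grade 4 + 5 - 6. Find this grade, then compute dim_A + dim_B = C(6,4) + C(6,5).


Meet grade = grade(A) + grade(B) - n
= 4 + 5 - 6 = 3
C(6,4) = 15
C(6,5) = 6
dim_A + dim_B = 15 + 6 = 21


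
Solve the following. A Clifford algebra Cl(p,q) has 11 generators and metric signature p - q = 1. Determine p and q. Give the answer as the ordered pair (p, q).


We need p + q = 11 and p - q = 1.
Adding: 2p = 11 + 1 = 12, so p = 6.
Then q = 11 - 6 = 5.
(p, q) = (6, 5)


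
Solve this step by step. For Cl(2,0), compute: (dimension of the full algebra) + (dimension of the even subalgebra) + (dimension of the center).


n = 2 + 0 = 2
Total dim = 2^2 = 4
Even subalgebra dim = 2^1 = 2
n is even, so center dim = 1
Sum = 4 + 2 + 1 = 7


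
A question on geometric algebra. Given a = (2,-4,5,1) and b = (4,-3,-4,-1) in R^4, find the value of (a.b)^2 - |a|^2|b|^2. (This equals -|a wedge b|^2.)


a . b = 2*4 + (-4)*(-3) + 5*(-4) + 1*(-1)
= 8 + 12 + (-20) + (-1) = -1
|a|^2 = 2^2 + (-4)^2 + 5^2 + 1^2 = 46
|b|^2 = 4^2 + (-3)^2 + (-4)^2 + (-1)^2 = 42
(a.b)^2 = (-1)^2 = 1
|a|^2 * |b|^2 = 46 * 42 = 1932
Result = 1 - 1932 = -1931


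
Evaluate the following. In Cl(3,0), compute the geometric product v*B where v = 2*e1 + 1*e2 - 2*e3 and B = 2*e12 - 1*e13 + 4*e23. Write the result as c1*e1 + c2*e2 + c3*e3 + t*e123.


vB has grade-1 (vector) and grade-3 (trivector) parts: vB = (v _| B) + (v ^ B).
Vector part <vB>_1:
  e1: -v2*b12 - v3*b13 = -(1)*(2) - (-2)*(-1) = -4
  e2: v1*b12 - v3*b23 = (2)*(2) - (-2)*(4) = 12
  e3: v1*b13 + v2*b23 = (2)*(-1) + (1)*(4) = 2
Trivector part <vB>_3:
  e123: v1*b23 - v2*b13 + v3*b12 = (2)*(4) - (1)*(-1) + (-2)*(2) = 5
vB = -4*e1 + 12*e2 + 2*e3 + 5*e123


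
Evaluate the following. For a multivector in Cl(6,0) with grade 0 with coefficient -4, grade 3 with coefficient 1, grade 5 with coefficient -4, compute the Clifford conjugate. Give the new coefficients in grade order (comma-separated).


Clifford conjugate sign for grade k: (-1)^(k(k+1)/2)
Grade 0: (-1)^(0*1/2) = (-1)^0 = 1, coeff -4 -> -4
Grade 3: (-1)^(3*4/2) = (-1)^6 = 1, coeff 1 -> 1
Grade 5: (-1)^(5*6/2) = (-1)^15 = -1, coeff -4 -> 4
Conjugated coefficients: -4, 1, 4


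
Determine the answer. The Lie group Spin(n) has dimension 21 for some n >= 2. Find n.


dim Spin(n) = dim so(n) = n(n-1)/2.
Solve n(n-1)/2 = 21, i.e. n^2 - n - 42 = 0.
Discriminant = 1 + 8*21 = 169
n = (1 + sqrt(169))/2 = (1 + 13)/2 = 7


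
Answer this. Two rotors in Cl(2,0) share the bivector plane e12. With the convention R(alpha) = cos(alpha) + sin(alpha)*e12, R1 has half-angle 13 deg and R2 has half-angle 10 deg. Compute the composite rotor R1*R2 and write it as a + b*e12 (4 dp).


Same-plane rotors commute and their half-angles add:
R1*R2 = cos(a1 + a2) + sin(a1 + a2)*e12.
a1 + a2 = 13 + 10 = 23 deg
cos(23 deg) = 0.9205
sin(23 deg) = 0.3907
R1*R2 = 0.9205 + 0.3907*e12


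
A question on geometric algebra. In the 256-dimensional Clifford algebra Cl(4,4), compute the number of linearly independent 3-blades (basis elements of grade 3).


Number of grade-k basis blades in Cl(p,q) with n = p + q is C(n, k).
n = 4 + 4 = 8
C(8, 3) = 8! / (3! * 5!)
= 40320 / (6 * 120)
= 56


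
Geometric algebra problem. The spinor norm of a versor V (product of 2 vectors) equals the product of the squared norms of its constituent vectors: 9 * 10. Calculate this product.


Spinor norm N(V) = |v1|^2 * |v2|^2 * ... * |v2|^2
= 9 * 10
Running product: 9, 90
N(V) = 90


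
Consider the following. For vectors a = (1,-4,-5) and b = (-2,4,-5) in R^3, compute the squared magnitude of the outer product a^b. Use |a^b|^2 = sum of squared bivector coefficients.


a wedge b = (a1*b2 - a2*b1)*e12 + (a1*b3 - a3*b1)*e13 + (a2*b3 - a3*b2)*e23
e12 coeff: 1*4 - (-4)*(-2) = 4 - 8 = -4
e13 coeff: 1*(-5) - (-5)*(-2) = -5 - 10 = -15
e23 coeff: (-4)*(-5) - (-5)*4 = 20 - (-20) = 40
|a wedge b|^2 = (-4)^2 + (-15)^2 + 40^2
= 16 + 225 + 1600
= 1841


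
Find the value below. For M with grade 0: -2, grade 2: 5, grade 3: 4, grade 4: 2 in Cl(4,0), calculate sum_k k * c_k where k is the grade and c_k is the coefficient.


Grade-weighted sum = sum of grade_k * coefficient_k
0*(-2) = 0
2*5 = 10
3*4 = 12
4*2 = 8
Total = 0 + 10 + 12 + 8 = 30


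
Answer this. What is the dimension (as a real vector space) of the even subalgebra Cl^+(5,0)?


Even subalgebra dimension = 2^(n-1)
n = 5 + 0 = 5
2^(5 - 1) = 2^4 = 16
Verification: sum of C(5,k) for even k = 1 + 10 + 5 = 16
Result = 16


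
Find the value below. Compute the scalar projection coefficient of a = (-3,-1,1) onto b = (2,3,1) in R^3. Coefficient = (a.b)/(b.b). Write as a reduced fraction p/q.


Projection coefficient = (a . b) / (b . b)
a . b = (-3)*2 + (-1)*3 + 1*1
= -6 + (-3) + 1 = -8
b . b = 2^2 + 3^2 + 1^2
= 4 + 9 + 1 = 14
Coefficient = -8/14
In lowest terms: -4/7


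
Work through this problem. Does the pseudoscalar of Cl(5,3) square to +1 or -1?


The pseudoscalar I = e1...e_n (product of all n generators) of Cl(p,q) satisfies I^2 = (-1)^(q + n(n-1)/2).
p = 5, q = 3, n = p + q = 8
n(n-1)/2 = 8 * 7 / 2 = 28
Exponent = q + n(n-1)/2 = 3 + 28 = 31
I^2 = (-1)^31 = -1


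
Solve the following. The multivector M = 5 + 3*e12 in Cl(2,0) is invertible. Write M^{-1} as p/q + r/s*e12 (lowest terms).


M = 5 + 3*e12, where e12^2 = -1.
Since M commutes with its reverse ~M = a - b*e12, M * ~M = a^2 - b^2*e12^2 = a^2 + b^2.
So M^{-1} = ~M / (a^2 + b^2) = (a - b*e12)/(a^2 + b^2).
a^2 + b^2 = 25 + 9 = 34
Scalar part = 5/34 = 5/34
Bivector coeff = -3/34 = -3/34
M^{-1} = 5/34 - 3/34*e12


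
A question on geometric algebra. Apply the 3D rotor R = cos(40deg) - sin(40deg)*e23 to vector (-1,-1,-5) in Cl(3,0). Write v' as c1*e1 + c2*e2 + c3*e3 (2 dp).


Rotor R = cos(40deg) - sin(40deg)*e23
Rotation angle theta = 2 * 40 = 80 degrees in the e23 plane (e2 -> e3).
The component perpendicular to the plane (e1) is invariant: v'_1 = v1 = -1.00
cos(80deg) = 0.1736, sin(80deg) = 0.9848
v'_2 = v2*cos(theta) - v3*sin(theta) = -1*0.1736 - (-5)*0.9848 = 4.75
v'_3 = v2*sin(theta) + v3*cos(theta) = -1*0.9848 + (-5)*0.1736 = -1.85
v' = -1.00*e1 + 4.75*e2 - 1.85*e3


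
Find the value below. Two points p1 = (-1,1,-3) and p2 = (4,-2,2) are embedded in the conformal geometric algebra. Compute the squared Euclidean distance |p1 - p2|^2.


p1 - p2 = (-5, 3, -5)
|p1 - p2|^2 = (-5)^2 + 3^2 + (-5)^2
= 25 + 9 + 25
= 59


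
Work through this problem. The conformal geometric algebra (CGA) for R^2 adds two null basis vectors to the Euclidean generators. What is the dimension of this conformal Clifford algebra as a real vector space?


The conformal model of R^2 uses Cl(3,1): the 2 Euclidean generators plus two extra orthogonal generators e+ (e+^2 = +1) and e- (e-^2 = -1), from which the null vectors e0, einf are built.
Number of generators m = 2 + 2 = 4.
dim Cl(p,q) = 2^m = 2^4 = 16


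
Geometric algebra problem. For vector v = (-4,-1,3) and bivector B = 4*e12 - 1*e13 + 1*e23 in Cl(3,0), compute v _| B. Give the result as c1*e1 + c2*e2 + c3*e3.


Left contraction v _| B = <vB>_1 (grade-1 part of the geometric product vB).
Using e1_|e12 = e2, e2_|e12 = -e1, e1_|e13 = e3, e3_|e13 = -e1, e2_|e23 = e3, e3_|e23 = -e2:
e1 coeff: -v2*b12 - v3*b13 = -(-1)*(4) - (3)*(-1) = 7
e2 coeff: v1*b12 - v3*b23 = (-4)*(4) - (3)*(1) = -19
e3 coeff: v1*b13 + v2*b23 = (-4)*(-1) + (-1)*(1) = 3
v _| B = 7*e1 - 19*e2 + 3*e3


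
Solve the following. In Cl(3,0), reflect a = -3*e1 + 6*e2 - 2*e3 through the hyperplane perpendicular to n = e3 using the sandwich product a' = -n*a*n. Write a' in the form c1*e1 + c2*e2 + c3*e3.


Reflection formula: a' = -n*a*n, with n = e3 (unit vector, n^2 = 1).
For reflection through hyperplane perp to e3:
The component along e3 flips sign, others stay.
a = (-3, 6, -2)
a' = (-3, 6, 2)
a' = -3*e1 + 6*e2 + 2*e3


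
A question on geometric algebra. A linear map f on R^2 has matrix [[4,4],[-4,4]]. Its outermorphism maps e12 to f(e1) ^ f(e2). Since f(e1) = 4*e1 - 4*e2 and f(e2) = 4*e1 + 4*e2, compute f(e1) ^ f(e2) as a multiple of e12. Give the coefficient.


The outermorphism of a linear map f sends e1^e2 to f(e1)^f(e2).
f(e1) = 4*e1 - 4*e2
f(e2) = 4*e1 + 4*e2
f(e1) ^ f(e2) = (4*e1 - 4*e2) ^ (4*e1 + 4*e2)
= 4*4*e12 + (-4)*4*e21
= (16 - (-16))*e12
= 32*e12
Coefficient = 32


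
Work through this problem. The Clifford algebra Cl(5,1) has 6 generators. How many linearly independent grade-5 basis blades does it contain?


Number of grade-k basis blades in Cl(p,q) with n = p + q is C(n, k).
n = 5 + 1 = 6
C(6, 5) = 6! / (5! * 1!)
= 720 / (120 * 1)
= 6


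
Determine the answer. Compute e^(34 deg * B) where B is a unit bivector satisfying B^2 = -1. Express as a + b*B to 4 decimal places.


For a unit bivector B with B^2 = -1, the exponential series gives
e^(theta*B) = cos(theta) + sin(theta)*B (the GA analogue of Euler's formula).
theta = 34 degrees = 0.593412 rad
cos(34 deg) = 0.8290
sin(34 deg) = 0.5592
exp(theta*B) = 0.8290 + 0.5592*B


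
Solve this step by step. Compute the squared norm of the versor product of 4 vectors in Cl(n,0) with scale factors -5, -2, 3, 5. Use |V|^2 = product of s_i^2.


Each vector v_i has |v_i|^2 = s_i^2
Squared scales: (-5)^2 = 25, (-2)^2 = 4, 3^2 = 9, 5^2 = 25
|V|^2 = 25 * 4 * 9 * 25
= 22500


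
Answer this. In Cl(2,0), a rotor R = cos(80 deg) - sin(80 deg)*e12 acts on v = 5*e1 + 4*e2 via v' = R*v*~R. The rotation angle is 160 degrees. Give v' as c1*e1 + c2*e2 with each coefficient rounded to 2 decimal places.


Rotor R = cos(80deg) - sin(80deg)*e12
Rotation angle theta = 2 * 80 = 160 degrees
v' = R*v*~R rotates v by theta.
cos(160deg) = -0.9397, sin(160deg) = 0.3420
v'_1 = 5*cos(160deg) - 4*sin(160deg)
= 5*(-0.9397) - 4*0.3420
= -6.07
v'_2 = 5*sin(160deg) + 4*cos(160deg)
= 5*0.3420 + 4*(-0.9397)
= -2.05
v' = -6.07*e1 - 2.05*e2


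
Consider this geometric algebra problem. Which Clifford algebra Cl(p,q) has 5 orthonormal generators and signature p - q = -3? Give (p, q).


We need p + q = 5 and p - q = -3.
Adding: 2p = 5 + (-3) = 2, so p = 1.
Then q = 5 - 1 = 4.
(p, q) = (1, 4)


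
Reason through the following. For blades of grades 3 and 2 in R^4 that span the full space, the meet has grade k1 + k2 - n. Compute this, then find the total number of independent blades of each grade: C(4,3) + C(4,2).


Meet grade = grade(A) + grade(B) - n
= 3 + 2 - 4 = 1
C(4,3) = 4
C(4,2) = 6
dim_A + dim_B = 4 + 6 = 10


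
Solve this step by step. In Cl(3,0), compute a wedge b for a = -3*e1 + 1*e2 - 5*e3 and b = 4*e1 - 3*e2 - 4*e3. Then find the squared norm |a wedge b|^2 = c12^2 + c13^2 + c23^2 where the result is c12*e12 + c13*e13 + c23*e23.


a wedge b = (a1*b2 - a2*b1)*e12 + (a1*b3 - a3*b1)*e13 + (a2*b3 - a3*b2)*e23
e12 coeff: (-3)*(-3) - 1*4 = 9 - 4 = 5
e13 coeff: (-3)*(-4) - (-5)*4 = 12 - (-20) = 32
e23 coeff: 1*(-4) - (-5)*(-3) = -4 - 15 = -19
|a wedge b|^2 = 5^2 + 32^2 + (-19)^2
= 25 + 1024 + 361
= 1410


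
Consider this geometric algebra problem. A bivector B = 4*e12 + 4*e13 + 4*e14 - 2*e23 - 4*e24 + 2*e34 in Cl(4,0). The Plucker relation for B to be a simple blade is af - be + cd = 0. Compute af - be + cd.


Plucker relation: af - be + cd
a*f = 4*2 = 8
b*e = 4*(-4) = -16
c*d = 4*(-2) = -8
af - be + cd = 8 - (-16) + (-8)
= 16


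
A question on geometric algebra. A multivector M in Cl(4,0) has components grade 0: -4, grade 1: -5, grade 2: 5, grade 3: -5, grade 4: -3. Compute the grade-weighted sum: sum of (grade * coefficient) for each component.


Grade-weighted sum = sum of grade_k * coefficient_k
0*(-4) = 0
1*(-5) = -5
2*5 = 10
3*(-5) = -15
4*(-3) = -12
Total = 0 + (-5) + 10 + (-15) + (-12) = -22


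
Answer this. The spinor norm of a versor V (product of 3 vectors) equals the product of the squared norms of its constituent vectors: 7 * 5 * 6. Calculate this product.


Spinor norm N(V) = |v1|^2 * |v2|^2 * ... * |v3|^2
= 7 * 5 * 6
Running product: 7, 35, 210
N(V) = 210


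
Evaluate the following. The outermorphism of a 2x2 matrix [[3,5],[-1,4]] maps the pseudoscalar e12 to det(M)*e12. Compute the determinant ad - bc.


The outermorphism of a linear map f sends e1^e2 to f(e1)^f(e2).
f(e1) = 3*e1 - 1*e2
f(e2) = 5*e1 + 4*e2
f(e1) ^ f(e2) = (3*e1 - 1*e2) ^ (5*e1 + 4*e2)
= 3*4*e12 + (-1)*5*e21
= (12 - (-5))*e12
= 17*e12
Coefficient = 17


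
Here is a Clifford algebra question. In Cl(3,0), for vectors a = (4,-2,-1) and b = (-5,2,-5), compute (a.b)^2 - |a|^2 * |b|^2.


a . b = 4*(-5) + (-2)*2 + (-1)*(-5)
= -20 + (-4) + 5 = -19
|a|^2 = 4^2 + (-2)^2 + (-1)^2 = 21
|b|^2 = (-5)^2 + 2^2 + (-5)^2 = 54
(a.b)^2 = (-19)^2 = 361
|a|^2 * |b|^2 = 21 * 54 = 1134
Result = 361 - 1134 = -773


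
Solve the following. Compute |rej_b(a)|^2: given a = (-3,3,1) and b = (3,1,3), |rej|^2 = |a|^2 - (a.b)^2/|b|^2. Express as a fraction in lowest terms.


|a|^2 = (-3)^2 + 3^2 + 1^2 = 19
|b|^2 = 3^2 + 1^2 + 3^2 = 19
a . b = (-3)*3 + 3*1 + 1*3 = -3
(a.b)^2 = (-3)^2 = 9
|rej|^2 = 19 - 9/19
= (361 - 9)/19
= 352/19
In lowest terms: 352/19


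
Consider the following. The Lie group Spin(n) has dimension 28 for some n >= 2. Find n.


dim Spin(n) = dim so(n) = n(n-1)/2.
Solve n(n-1)/2 = 28, i.e. n^2 - n - 56 = 0.
Discriminant = 1 + 8*28 = 225
n = (1 + sqrt(225))/2 = (1 + 15)/2 = 8


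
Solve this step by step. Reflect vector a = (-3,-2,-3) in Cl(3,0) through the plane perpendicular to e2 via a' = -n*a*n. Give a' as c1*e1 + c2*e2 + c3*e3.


Reflection formula: a' = -n*a*n, with n = e2 (unit vector, n^2 = 1).
For reflection through hyperplane perp to e2:
The component along e2 flips sign, others stay.
a = (-3, -2, -3)
a' = (-3, 2, -3)
a' = -3*e1 + 2*e2 - 3*e3


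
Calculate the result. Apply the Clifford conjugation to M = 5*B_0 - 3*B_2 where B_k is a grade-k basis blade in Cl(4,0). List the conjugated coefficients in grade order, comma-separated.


Clifford conjugate sign for grade k: (-1)^(k(k+1)/2)
Grade 0: (-1)^(0*1/2) = (-1)^0 = 1, coeff 5 -> 5
Grade 2: (-1)^(2*3/2) = (-1)^3 = -1, coeff -3 -> 3
Conjugated coefficients: 5, 3


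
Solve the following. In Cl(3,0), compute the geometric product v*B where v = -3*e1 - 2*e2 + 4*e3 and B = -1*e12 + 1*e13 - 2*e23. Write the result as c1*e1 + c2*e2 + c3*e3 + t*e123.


vB has grade-1 (vector) and grade-3 (trivector) parts: vB = (v _| B) + (v ^ B).
Vector part <vB>_1:
  e1: -v2*b12 - v3*b13 = -(-2)*(-1) - (4)*(1) = -6
  e2: v1*b12 - v3*b23 = (-3)*(-1) - (4)*(-2) = 11
  e3: v1*b13 + v2*b23 = (-3)*(1) + (-2)*(-2) = 1
Trivector part <vB>_3:
  e123: v1*b23 - v2*b13 + v3*b12 = (-3)*(-2) - (-2)*(1) + (4)*(-1) = 4
vB = -6*e1 + 11*e2 + 1*e3 + 4*e123


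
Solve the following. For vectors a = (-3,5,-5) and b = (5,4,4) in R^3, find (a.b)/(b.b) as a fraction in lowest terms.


Projection coefficient = (a . b) / (b . b)
a . b = (-3)*5 + 5*4 + (-5)*4
= -15 + 20 + (-20) = -15
b . b = 5^2 + 4^2 + 4^2
= 25 + 16 + 16 = 57
Coefficient = -15/57
In lowest terms: -5/19


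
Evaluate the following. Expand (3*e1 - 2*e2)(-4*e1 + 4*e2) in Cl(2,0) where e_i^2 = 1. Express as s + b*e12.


Expand: (3*e1 - 2*e2)(-4*e1 + 4*e2)
= 3*(-4)*e1e1 + 3*4*e1e2 + (-2)*(-4)*e2e1 + (-2)*4*e2e2
Using e1^2 = e2^2 = 1, e2e1 = -e1e2:
Scalar part s = 3*(-4) + (-2)*4 = -12 + (-8) = -20
Bivector part b = 3*4 - (-2)*(-4) = 12 - 8 = 4
uv = -20 + 4*e12


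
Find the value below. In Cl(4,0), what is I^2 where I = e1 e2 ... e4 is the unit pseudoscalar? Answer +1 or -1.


The pseudoscalar I = e1...e_n (product of all n generators) of Cl(p,q) satisfies I^2 = (-1)^(q + n(n-1)/2).
p = 4, q = 0, n = p + q = 4
n(n-1)/2 = 4 * 3 / 2 = 6
Exponent = q + n(n-1)/2 = 0 + 6 = 6
I^2 = (-1)^6 = +1


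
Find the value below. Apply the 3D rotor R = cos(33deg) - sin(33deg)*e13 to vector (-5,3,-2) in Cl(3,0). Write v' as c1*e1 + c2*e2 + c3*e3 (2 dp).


Rotor R = cos(33deg) - sin(33deg)*e13
Rotation angle theta = 2 * 33 = 66 degrees in the e13 plane (e1 -> e3).
The component perpendicular to the plane (e2) is invariant: v'_2 = v2 = 3.00
cos(66deg) = 0.4067, sin(66deg) = 0.9135
v'_1 = v1*cos(theta) - v3*sin(theta) = -5*0.4067 - (-2)*0.9135 = -0.21
v'_3 = v1*sin(theta) + v3*cos(theta) = -5*0.9135 + (-2)*0.4067 = -5.38
v' = -0.21*e1 + 3.00*e2 - 5.38*e3


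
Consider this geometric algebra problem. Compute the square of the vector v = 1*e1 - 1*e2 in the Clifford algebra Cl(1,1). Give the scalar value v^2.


v^2 = sum of c_i^2 * e_i^2
Positive signature terms (e_i^2 = +1): 1^2 = 1
Negative signature terms (e_j^2 = -1): (-1)^2 = 1
v^2 = 1 - 1 = 0


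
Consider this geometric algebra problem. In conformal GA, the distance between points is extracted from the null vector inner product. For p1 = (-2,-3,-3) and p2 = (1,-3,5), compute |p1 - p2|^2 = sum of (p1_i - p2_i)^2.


p1 - p2 = (-3, 0, -8)
|p1 - p2|^2 = (-3)^2 + 0^2 + (-8)^2
= 9 + 0 + 64
= 73


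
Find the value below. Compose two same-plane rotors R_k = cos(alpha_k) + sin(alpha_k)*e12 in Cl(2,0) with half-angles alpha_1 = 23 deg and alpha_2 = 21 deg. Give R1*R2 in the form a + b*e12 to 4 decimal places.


Same-plane rotors commute and their half-angles add:
R1*R2 = cos(a1 + a2) + sin(a1 + a2)*e12.
a1 + a2 = 23 + 21 = 44 deg
cos(44 deg) = 0.7193
sin(44 deg) = 0.6947
R1*R2 = 0.7193 + 0.6947*e12


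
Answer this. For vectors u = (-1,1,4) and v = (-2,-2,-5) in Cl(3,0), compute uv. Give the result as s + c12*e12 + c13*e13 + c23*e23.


In Cl(3,0): e_i^2 = 1, e_ie_j = -e_je_i for i != j.
Scalar part = u . v = (-1)*(-2) + 1*(-2) + 4*(-5)
= 2 + (-2) + (-20) = -20
e12 coeff = (-1)*(-2) - 1*(-2) = 2 - (-2) = 4
e13 coeff = (-1)*(-5) - 4*(-2) = 5 - (-8) = 13
e23 coeff = 1*(-5) - 4*(-2) = -5 - (-8) = 3
uv = -20 + 4*e12 + 13*e13 + 3*e23


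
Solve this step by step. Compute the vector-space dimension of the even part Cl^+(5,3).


Even subalgebra dimension = 2^(n-1)
n = 5 + 3 = 8
2^(8 - 1) = 2^7 = 128
Verification: sum of C(8,k) for even k = 1 + 28 + 70 + 28 + 1 = 128
Result = 128


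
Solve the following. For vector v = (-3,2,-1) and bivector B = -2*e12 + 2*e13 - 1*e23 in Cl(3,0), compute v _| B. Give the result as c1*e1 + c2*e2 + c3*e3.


Left contraction v _| B = <vB>_1 (grade-1 part of the geometric product vB).
Using e1_|e12 = e2, e2_|e12 = -e1, e1_|e13 = e3, e3_|e13 = -e1, e2_|e23 = e3, e3_|e23 = -e2:
e1 coeff: -v2*b12 - v3*b13 = -(2)*(-2) - (-1)*(2) = 6
e2 coeff: v1*b12 - v3*b23 = (-3)*(-2) - (-1)*(-1) = 5
e3 coeff: v1*b13 + v2*b23 = (-3)*(2) + (2)*(-1) = -8
v _| B = 6*e1 + 5*e2 - 8*e3


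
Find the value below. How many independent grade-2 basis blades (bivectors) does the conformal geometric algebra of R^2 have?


The conformal model of R^2 uses Cl(3,1) with m = 2 + 2 = 4 generators.
Number of grade-2 blades = C(m, 2) = C(4, 2)
= 4*3/2 = 6


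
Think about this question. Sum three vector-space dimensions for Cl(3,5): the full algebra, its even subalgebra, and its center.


n = 3 + 5 = 8
Total dim = 2^8 = 256
Even subalgebra dim = 2^7 = 128
n is even, so center dim = 1
Sum = 256 + 128 + 1 = 385


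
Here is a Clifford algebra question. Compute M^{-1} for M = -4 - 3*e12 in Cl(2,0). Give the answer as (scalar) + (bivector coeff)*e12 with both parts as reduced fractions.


M = -4 - 3*e12, where e12^2 = -1.
Since M commutes with its reverse ~M = a - b*e12, M * ~M = a^2 - b^2*e12^2 = a^2 + b^2.
So M^{-1} = ~M / (a^2 + b^2) = (a - b*e12)/(a^2 + b^2).
a^2 + b^2 = 16 + 9 = 25
Scalar part = -4/25 = -4/25
Bivector coeff = 3/25 = 3/25
M^{-1} = -4/25 + 3/25*e12


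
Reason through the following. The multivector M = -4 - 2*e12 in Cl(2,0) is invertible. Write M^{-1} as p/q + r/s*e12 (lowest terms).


M = -4 - 2*e12, where e12^2 = -1.
Since M commutes with its reverse ~M = a - b*e12, M * ~M = a^2 - b^2*e12^2 = a^2 + b^2.
So M^{-1} = ~M / (a^2 + b^2) = (a - b*e12)/(a^2 + b^2).
a^2 + b^2 = 16 + 4 = 20
Scalar part = -4/20 = -1/5
Bivector coeff = 2/20 = 1/10
M^{-1} = -1/5 + 1/10*e12


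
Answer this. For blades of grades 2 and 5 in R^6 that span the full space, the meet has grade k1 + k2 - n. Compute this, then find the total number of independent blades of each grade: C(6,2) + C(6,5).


Meet grade = grade(A) + grade(B) - n
= 2 + 5 - 6 = 1
C(6,2) = 15
C(6,5) = 6
dim_A + dim_B = 15 + 6 = 21


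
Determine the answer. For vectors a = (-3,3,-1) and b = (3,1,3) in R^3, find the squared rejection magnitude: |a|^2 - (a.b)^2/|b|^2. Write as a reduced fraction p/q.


|a|^2 = (-3)^2 + 3^2 + (-1)^2 = 19
|b|^2 = 3^2 + 1^2 + 3^2 = 19
a . b = (-3)*3 + 3*1 + (-1)*3 = -9
(a.b)^2 = (-9)^2 = 81
|rej|^2 = 19 - 81/19
= (361 - 81)/19
= 280/19
In lowest terms: 280/19


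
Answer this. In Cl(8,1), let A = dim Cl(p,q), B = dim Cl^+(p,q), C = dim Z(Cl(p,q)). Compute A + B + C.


n = 8 + 1 = 9
Total dim = 2^9 = 512
Even subalgebra dim = 2^8 = 256
n is odd, so center dim = 2
Sum = 512 + 256 + 2 = 770


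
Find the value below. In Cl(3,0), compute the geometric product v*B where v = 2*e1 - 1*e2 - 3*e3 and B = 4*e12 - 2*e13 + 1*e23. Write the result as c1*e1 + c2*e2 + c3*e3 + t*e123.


vB has grade-1 (vector) and grade-3 (trivector) parts: vB = (v _| B) + (v ^ B).
Vector part <vB>_1:
  e1: -v2*b12 - v3*b13 = -(-1)*(4) - (-3)*(-2) = -2
  e2: v1*b12 - v3*b23 = (2)*(4) - (-3)*(1) = 11
  e3: v1*b13 + v2*b23 = (2)*(-2) + (-1)*(1) = -5
Trivector part <vB>_3:
  e123: v1*b23 - v2*b13 + v3*b12 = (2)*(1) - (-1)*(-2) + (-3)*(4) = -12
vB = -2*e1 + 11*e2 - 5*e3 - 12*e123


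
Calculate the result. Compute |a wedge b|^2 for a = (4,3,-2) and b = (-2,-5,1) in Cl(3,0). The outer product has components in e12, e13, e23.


a wedge b = (a1*b2 - a2*b1)*e12 + (a1*b3 - a3*b1)*e13 + (a2*b3 - a3*b2)*e23
e12 coeff: 4*(-5) - 3*(-2) = -20 - (-6) = -14
e13 coeff: 4*1 - (-2)*(-2) = 4 - 4 = 0
e23 coeff: 3*1 - (-2)*(-5) = 3 - 10 = -7
|a wedge b|^2 = (-14)^2 + 0^2 + (-7)^2
= 196 + 0 + 49
= 245
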